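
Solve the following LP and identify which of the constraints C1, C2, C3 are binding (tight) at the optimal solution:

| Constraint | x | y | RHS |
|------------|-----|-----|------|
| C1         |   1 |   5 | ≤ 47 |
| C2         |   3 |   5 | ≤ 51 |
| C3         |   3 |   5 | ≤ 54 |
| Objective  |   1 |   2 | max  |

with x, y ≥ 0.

At x = 2, y = 9, compute slack b - a·x for each constraint:
  C1: 47 − 47 = 0  (binding)
  C2: 51 − 51 = 0  (binding)
  C3: 54 − 51 = 3  (slack)

Optimal: x = 2, y = 9
Binding: C1, C2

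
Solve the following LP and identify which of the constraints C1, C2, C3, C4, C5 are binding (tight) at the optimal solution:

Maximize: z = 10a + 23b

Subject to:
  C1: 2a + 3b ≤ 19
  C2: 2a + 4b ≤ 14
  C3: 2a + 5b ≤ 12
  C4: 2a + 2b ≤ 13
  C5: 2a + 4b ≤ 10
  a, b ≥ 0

At a = 1, b = 2, compute slack b - a·x for each constraint:
  C1: 19 − 8 = 11  (slack)
  C2: 14 − 10 = 4  (slack)
  C3: 12 − 12 = 0  (binding)
  C4: 13 − 6 = 7  (slack)
  C5: 10 − 10 = 0  (binding)

Optimal: a = 1, b = 2
Binding: C3, C5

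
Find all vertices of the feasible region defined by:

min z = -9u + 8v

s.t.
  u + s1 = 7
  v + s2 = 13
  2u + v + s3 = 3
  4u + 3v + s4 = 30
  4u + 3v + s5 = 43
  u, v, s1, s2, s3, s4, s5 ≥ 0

(0, 0), (1.5, 0), (0, 3)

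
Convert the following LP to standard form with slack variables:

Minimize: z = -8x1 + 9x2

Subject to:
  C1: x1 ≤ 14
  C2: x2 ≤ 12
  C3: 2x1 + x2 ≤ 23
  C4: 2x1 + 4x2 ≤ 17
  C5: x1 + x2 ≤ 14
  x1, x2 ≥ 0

min z = -8x1 + 9x2

s.t.
  x1 + s1 = 14
  x2 + s2 = 12
  2x1 + x2 + s3 = 23
  2x1 + 4x2 + s4 = 17
  x1 + x2 + s5 = 14
  x1, x2, s1, s2, s3, s4, s5 ≥ 0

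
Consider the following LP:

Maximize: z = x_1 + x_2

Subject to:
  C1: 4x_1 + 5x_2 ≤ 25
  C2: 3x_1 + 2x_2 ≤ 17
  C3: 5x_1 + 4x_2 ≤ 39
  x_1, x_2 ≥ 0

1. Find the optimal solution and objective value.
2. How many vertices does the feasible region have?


1. x_1 = 5, x_2 = 1, z = 6
2. 4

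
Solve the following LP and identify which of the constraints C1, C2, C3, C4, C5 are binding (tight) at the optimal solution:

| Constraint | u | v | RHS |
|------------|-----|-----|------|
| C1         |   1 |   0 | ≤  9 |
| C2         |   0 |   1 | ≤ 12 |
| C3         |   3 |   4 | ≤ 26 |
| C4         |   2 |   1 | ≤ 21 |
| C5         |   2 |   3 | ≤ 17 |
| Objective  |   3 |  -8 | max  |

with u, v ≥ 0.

At u = 8.5, v = 0, compute slack b - a·x for each constraint:
  C1: 9 − 8.5 = 0.5  (slack)
  C2: 12 − 0 = 12  (slack)
  C3: 26 − 25.5 = 0.5  (slack)
  C4: 21 − 17 = 4  (slack)
  C5: 17 − 17 = 0  (binding)

Optimal: u = 8.5, v = 0
Binding: C5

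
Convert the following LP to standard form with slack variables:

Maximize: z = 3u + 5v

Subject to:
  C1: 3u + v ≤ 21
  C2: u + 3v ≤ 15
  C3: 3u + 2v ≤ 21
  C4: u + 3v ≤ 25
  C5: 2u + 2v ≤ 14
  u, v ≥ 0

max z = 3u + 5v

s.t.
  3u + v + s1 = 21
  u + 3v + s2 = 15
  3u + 2v + s3 = 21
  u + 3v + s4 = 25
  2u + 2v + s5 = 14
  u, v, s1, s2, s3, s4, s5 ≥ 0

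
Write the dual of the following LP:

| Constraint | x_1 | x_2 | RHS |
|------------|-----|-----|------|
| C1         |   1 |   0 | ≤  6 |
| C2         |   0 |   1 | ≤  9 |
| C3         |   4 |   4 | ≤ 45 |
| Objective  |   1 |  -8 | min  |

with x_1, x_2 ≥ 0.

Primal min cᵀx s.t. Ax ≤ b, x ≥ 0  →  Dual max −bᵀy s.t. Aᵀy ≥ −c, y ≥ 0.

Maximize: z = -6y1 - 9y2 - 45y3

Subject to:
  y1 + 4y3 ≥ -1
  y2 + 4y3 ≥ 8
  y1, y2, y3 ≥ 0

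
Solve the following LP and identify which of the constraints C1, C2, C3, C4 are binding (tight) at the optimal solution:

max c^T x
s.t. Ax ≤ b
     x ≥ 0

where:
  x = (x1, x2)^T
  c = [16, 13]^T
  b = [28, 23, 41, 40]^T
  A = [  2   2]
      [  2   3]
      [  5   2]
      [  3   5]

At x1 = 7, x2 = 3, compute slack b - a·x for each constraint:
  C1: 28 − 20 = 8  (slack)
  C2: 23 − 23 = 0  (binding)
  C3: 41 − 41 = 0  (binding)
  C4: 40 − 36 = 4  (slack)

Optimal: x1 = 7, x2 = 3
Binding: C2, C3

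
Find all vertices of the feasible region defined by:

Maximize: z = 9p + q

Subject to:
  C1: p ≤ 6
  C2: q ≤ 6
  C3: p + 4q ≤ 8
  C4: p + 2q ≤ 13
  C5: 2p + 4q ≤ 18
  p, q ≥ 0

(0, 0), (6, 0), (6, 0.5), (0, 2)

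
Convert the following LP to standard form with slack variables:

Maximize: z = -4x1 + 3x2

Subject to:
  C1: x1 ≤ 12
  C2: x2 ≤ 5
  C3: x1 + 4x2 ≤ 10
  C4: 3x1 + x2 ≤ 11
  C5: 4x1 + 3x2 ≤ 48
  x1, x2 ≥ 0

max z = -4x1 + 3x2

s.t.
  x1 + s1 = 12
  x2 + s2 = 5
  x1 + 4x2 + s3 = 10
  3x1 + x2 + s4 = 11
  4x1 + 3x2 + s5 = 48
  x1, x2, s1, s2, s3, s4, s5 ≥ 0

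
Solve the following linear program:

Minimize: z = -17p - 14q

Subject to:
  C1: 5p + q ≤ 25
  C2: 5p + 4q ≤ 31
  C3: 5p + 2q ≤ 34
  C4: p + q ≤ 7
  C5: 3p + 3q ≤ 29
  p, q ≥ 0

Evaluate the objective at each vertex of the feasible region:
  z(0, 0) = 0
  z(5, 0) = -85
  z(4.6, 2) = -106.2
  z(3, 4) = -107  ←
  z(0, 7) = -98
The minimum is at p = 3, q = 4.

p = 3, q = 4, z = -107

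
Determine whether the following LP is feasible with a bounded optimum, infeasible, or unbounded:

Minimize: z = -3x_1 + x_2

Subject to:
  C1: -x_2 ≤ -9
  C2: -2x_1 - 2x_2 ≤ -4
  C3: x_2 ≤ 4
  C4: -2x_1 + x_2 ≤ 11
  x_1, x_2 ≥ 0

Infeasible (no feasible solution exists)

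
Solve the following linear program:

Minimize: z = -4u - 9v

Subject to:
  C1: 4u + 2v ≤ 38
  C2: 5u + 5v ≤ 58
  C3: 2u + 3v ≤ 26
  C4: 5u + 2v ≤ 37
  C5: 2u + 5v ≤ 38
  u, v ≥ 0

Evaluate the objective at each vertex of the feasible region:
  z(0, 0) = 0
  z(7.4, 0) = -29.6
  z(5.364, 5.091) = -67.27
  z(4, 6) = -70  ←
  z(0, 7.6) = -68.4
The minimum is at u = 4, v = 6.

u = 4, v = 6, z = -70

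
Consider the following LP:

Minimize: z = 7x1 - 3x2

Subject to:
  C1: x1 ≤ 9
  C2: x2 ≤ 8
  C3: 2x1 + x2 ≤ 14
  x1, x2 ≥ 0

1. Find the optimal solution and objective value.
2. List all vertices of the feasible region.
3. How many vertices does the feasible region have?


1. x1 = 0, x2 = 8, z = -24
2. (0, 0), (7, 0), (3, 8), (0, 8)
3. 4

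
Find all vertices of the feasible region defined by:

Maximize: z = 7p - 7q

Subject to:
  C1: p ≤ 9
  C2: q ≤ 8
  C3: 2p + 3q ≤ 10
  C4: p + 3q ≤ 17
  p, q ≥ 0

(0, 0), (5, 0), (0, 3.333)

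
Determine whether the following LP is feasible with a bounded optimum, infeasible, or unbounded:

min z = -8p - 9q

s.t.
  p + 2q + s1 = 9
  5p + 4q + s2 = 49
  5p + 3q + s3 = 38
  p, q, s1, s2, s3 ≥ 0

Feasible with a bounded optimal solution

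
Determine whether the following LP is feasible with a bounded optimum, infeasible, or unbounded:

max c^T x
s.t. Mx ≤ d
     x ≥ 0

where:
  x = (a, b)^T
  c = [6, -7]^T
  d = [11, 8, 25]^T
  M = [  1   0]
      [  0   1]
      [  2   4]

Feasible with a bounded optimal solution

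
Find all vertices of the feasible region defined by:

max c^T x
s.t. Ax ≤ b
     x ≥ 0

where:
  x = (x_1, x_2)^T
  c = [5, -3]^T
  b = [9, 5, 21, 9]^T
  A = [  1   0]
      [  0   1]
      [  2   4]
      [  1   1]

(0, 0), (9, 0), (7.5, 1.5), (0.5, 5), (0, 5)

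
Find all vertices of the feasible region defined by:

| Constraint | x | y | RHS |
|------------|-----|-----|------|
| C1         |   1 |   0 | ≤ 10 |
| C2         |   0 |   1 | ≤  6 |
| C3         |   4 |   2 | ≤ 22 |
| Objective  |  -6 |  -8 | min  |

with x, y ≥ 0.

(0, 0), (5.5, 0), (2.5, 6), (0, 6)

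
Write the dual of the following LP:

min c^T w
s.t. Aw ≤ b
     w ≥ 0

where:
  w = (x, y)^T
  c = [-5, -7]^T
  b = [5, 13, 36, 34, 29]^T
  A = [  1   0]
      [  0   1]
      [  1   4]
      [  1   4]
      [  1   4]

Primal min cᵀx s.t. Ax ≤ b, x ≥ 0  →  Dual max −bᵀy s.t. Aᵀy ≥ −c, y ≥ 0.

Maximize: z = -5y1 - 13y2 - 36y3 - 34y4 - 29y5

Subject to:
  y1 + y3 + y4 + y5 ≥ 5
  y2 + 4y3 + 4y4 + 4y5 ≥ 7
  y1, y2, y3, y4, y5 ≥ 0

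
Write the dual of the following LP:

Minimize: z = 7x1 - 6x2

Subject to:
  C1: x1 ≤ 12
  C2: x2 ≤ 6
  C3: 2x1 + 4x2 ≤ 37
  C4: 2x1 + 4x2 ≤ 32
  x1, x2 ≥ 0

Primal min cᵀx s.t. Ax ≤ b, x ≥ 0  →  Dual max −bᵀy s.t. Aᵀy ≥ −c, y ≥ 0.

Maximize: z = -12y1 - 6y2 - 37y3 - 32y4

Subject to:
  y1 + 2y3 + 2y4 ≥ -7
  y2 + 4y3 + 4y4 ≥ 6
  y1, y2, y3, y4 ≥ 0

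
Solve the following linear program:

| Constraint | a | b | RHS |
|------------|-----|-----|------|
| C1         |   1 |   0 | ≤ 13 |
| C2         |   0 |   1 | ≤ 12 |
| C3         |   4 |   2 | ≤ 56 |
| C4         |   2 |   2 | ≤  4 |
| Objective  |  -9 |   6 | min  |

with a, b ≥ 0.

Evaluate the objective at each vertex of the feasible region:
  z(0, 0) = 0
  z(2, 0) = -18  ←
  z(0, 2) = 12
The minimum is at a = 2, b = 0.

a = 2, b = 0, z = -18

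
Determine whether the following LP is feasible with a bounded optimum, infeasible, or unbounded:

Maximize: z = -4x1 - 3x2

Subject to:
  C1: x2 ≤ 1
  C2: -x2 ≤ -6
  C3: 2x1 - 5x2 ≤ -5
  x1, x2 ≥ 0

Infeasible (no feasible solution exists)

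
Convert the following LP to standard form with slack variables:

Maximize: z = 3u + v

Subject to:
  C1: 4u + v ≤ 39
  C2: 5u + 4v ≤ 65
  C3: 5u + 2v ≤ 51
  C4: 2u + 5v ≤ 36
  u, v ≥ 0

max z = 3u + v

s.t.
  4u + v + s1 = 39
  5u + 4v + s2 = 65
  5u + 2v + s3 = 51
  2u + 5v + s4 = 36
  u, v, s1, s2, s3, s4 ≥ 0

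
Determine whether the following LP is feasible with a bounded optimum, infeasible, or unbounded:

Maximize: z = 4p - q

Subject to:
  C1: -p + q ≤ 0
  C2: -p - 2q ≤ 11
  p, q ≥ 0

Unbounded (objective can increase without bound)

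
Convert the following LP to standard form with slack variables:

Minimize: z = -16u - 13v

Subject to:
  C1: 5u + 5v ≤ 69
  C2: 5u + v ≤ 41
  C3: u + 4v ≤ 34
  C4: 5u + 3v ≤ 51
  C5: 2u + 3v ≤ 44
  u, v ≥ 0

min z = -16u - 13v

s.t.
  5u + 5v + s1 = 69
  5u + v + s2 = 41
  u + 4v + s3 = 34
  5u + 3v + s4 = 51
  2u + 3v + s5 = 44
  u, v, s1, s2, s3, s4, s5 ≥ 0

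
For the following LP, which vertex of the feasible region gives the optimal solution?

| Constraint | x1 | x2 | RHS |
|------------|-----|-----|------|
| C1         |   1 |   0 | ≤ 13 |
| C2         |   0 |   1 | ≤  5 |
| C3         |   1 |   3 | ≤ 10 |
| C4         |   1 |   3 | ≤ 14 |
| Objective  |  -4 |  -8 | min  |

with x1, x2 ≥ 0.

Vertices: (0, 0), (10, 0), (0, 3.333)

Evaluate the objective at each vertex of the feasible region:
  z(0, 0) = 0
  z(10, 0) = -40  ←
  z(0, 3.333) = -26.67
The minimum is at x1 = 10, x2 = 0.

(10, 0)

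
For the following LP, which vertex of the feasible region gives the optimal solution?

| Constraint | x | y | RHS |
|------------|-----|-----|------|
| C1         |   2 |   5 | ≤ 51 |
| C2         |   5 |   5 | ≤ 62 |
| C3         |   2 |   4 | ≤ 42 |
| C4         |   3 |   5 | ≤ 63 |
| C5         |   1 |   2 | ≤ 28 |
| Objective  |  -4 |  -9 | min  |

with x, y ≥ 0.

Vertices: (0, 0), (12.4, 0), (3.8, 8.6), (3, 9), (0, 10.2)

Evaluate the objective at each vertex of the feasible region:
  z(0, 0) = 0
  z(12.4, 0) = -49.6
  z(3.8, 8.6) = -92.6
  z(3, 9) = -93  ←
  z(0, 10.2) = -91.8
The minimum is at x = 3, y = 9.

(3, 9)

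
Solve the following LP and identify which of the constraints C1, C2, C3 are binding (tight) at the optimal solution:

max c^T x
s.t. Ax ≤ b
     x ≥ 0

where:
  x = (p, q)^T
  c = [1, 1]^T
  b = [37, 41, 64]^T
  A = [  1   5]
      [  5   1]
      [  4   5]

At p = 7, q = 6, compute slack b - a·x for each constraint:
  C1: 37 − 37 = 0  (binding)
  C2: 41 − 41 = 0  (binding)
  C3: 64 − 58 = 6  (slack)

Optimal: p = 7, q = 6
Binding: C1, C2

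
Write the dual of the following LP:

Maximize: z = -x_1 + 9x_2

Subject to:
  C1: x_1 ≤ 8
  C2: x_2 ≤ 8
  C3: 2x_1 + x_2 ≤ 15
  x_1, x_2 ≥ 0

Primal max cᵀx s.t. Ax ≤ b, x ≥ 0  →  Dual min bᵀy s.t. Aᵀy ≥ c, y ≥ 0.

Minimize: z = 8y1 + 8y2 + 15y3

Subject to:
  y1 + 2y3 ≥ -1
  y2 + y3 ≥ 9
  y1, y2, y3 ≥ 0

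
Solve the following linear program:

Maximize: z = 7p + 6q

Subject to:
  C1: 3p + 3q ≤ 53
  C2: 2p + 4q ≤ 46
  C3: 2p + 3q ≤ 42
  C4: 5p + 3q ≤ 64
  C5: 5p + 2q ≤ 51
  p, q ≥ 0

Evaluate the objective at each vertex of the feasible region:
  z(0, 0) = 0
  z(10.2, 0) = 71.4
  z(7, 8) = 97  ←
  z(0, 11.5) = 69
The maximum is at p = 7, q = 8.

p = 7, q = 8, z = 97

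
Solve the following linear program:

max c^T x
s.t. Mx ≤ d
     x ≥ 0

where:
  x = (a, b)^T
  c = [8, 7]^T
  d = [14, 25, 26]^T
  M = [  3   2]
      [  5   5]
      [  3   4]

Evaluate the objective at each vertex of the feasible region:
  z(0, 0) = 0
  z(4.667, 0) = 37.33
  z(4, 1) = 39  ←
  z(0, 5) = 35
The maximum is at a = 4, b = 1.

a = 4, b = 1, z = 39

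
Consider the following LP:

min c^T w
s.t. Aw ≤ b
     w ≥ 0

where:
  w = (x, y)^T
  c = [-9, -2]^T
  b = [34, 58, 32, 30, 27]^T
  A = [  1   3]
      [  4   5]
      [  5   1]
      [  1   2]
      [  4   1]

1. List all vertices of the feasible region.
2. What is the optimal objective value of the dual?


1. (0, 0), (6.4, 0), (5, 7), (4.812, 7.75), (0.5714, 11.14), (0, 11.33)
2. -59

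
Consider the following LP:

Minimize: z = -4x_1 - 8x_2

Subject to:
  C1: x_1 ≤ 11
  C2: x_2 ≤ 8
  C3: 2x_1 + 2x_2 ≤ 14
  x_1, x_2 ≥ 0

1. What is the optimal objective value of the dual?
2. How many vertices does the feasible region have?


1. -56
2. 3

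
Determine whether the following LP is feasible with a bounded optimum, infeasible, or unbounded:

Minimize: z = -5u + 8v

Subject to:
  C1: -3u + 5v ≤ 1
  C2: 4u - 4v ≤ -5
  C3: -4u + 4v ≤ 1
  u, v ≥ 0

Infeasible (no feasible solution exists)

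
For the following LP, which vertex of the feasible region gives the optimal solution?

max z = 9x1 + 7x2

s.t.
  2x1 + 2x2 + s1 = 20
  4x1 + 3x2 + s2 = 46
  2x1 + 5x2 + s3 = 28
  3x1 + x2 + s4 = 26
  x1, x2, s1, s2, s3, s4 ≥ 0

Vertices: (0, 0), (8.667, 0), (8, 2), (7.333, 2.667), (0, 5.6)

Evaluate the objective at each vertex of the feasible region:
  z(0, 0) = 0
  z(8.667, 0) = 78
  z(8, 2) = 86  ←
  z(7.333, 2.667) = 84.67
  z(0, 5.6) = 39.2
The maximum is at x1 = 8, x2 = 2.

(8, 2)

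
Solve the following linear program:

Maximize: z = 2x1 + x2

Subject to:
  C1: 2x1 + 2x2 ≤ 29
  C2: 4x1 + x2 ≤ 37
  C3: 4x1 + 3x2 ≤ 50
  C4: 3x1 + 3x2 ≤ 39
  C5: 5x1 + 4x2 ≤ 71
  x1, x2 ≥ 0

Evaluate the objective at each vertex of the feasible region:
  z(0, 0) = 0
  z(9.25, 0) = 18.5
  z(8, 5) = 21  ←
  z(0, 13) = 13
The maximum is at x1 = 8, x2 = 5.

x1 = 8, x2 = 5, z = 21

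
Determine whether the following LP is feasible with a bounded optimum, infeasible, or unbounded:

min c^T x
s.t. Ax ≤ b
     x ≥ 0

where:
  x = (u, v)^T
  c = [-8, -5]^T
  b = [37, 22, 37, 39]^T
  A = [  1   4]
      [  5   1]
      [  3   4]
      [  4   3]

Feasible with a bounded optimal solution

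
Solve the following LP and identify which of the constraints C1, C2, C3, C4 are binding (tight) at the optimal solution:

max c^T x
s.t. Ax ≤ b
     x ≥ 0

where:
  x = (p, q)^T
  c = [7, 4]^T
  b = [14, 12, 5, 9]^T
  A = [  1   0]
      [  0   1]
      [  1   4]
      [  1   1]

At p = 5, q = 0, compute slack b - a·x for each constraint:
  C1: 14 − 5 = 9  (slack)
  C2: 12 − 0 = 12  (slack)
  C3: 5 − 5 = 0  (binding)
  C4: 9 − 5 = 4  (slack)

Optimal: p = 5, q = 0
Binding: C3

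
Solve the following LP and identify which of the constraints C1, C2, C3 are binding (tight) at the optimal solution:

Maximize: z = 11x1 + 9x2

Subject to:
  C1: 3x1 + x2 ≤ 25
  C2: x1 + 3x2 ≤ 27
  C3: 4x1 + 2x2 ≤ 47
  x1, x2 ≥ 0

At x1 = 6, x2 = 7, compute slack b - a·x for each constraint:
  C1: 25 − 25 = 0  (binding)
  C2: 27 − 27 = 0  (binding)
  C3: 47 − 38 = 9  (slack)

Optimal: x1 = 6, x2 = 7
Binding: C1, C2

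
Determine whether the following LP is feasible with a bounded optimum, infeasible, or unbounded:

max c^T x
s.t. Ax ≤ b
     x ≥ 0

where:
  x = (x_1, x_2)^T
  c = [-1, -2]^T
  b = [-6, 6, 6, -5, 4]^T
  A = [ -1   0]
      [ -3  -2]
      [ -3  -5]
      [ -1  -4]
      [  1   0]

Infeasible (no feasible solution exists)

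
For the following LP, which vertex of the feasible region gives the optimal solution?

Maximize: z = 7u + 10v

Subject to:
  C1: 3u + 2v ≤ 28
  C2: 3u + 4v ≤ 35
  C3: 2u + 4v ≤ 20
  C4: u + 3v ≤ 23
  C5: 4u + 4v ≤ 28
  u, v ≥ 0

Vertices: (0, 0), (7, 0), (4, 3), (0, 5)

Evaluate the objective at each vertex of the feasible region:
  z(0, 0) = 0
  z(7, 0) = 49
  z(4, 3) = 58  ←
  z(0, 5) = 50
The maximum is at u = 4, v = 3.

(4, 3)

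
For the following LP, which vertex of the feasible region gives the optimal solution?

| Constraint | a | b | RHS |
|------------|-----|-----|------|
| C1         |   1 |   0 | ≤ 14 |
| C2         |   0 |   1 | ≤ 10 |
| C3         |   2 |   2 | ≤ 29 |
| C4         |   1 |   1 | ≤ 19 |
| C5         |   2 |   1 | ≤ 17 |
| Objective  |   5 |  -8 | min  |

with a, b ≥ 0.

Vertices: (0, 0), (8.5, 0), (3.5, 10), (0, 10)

Evaluate the objective at each vertex of the feasible region:
  z(0, 0) = 0
  z(8.5, 0) = 42.5
  z(3.5, 10) = -62.5
  z(0, 10) = -80  ←
The minimum is at a = 0, b = 10.

(0, 10)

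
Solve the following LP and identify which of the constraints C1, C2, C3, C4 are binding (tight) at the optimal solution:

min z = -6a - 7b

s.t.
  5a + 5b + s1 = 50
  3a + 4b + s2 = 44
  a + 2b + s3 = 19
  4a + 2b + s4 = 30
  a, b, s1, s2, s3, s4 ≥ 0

At a = 1, b = 9, compute slack b - a·x for each constraint:
  C1: 50 − 50 = 0  (binding)
  C2: 44 − 39 = 5  (slack)
  C3: 19 − 19 = 0  (binding)
  C4: 30 − 22 = 8  (slack)

Optimal: a = 1, b = 9
Binding: C1, C3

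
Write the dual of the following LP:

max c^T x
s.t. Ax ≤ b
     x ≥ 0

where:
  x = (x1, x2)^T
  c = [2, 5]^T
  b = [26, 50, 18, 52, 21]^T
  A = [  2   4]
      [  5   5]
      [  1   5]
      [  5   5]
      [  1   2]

Primal max cᵀx s.t. Ax ≤ b, x ≥ 0  →  Dual min bᵀy s.t. Aᵀy ≥ c, y ≥ 0.

Minimize: z = 26y1 + 50y2 + 18y3 + 52y4 + 21y5

Subject to:
  2y1 + 5y2 + y3 + 5y4 + y5 ≥ 2
  4y1 + 5y2 + 5y3 + 5y4 + 2y5 ≥ 5
  y1, y2, y3, y4, y5 ≥ 0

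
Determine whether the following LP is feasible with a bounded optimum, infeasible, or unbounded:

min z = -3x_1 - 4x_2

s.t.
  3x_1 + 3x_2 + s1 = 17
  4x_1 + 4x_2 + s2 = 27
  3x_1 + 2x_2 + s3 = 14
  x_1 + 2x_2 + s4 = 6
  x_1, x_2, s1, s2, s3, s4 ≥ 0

Feasible with a bounded optimal solution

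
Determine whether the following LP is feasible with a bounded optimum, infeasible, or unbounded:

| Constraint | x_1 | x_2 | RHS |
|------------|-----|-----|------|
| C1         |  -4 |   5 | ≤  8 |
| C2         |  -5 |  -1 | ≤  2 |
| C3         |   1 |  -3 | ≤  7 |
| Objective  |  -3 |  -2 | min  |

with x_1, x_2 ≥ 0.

Unbounded (objective can decrease without bound)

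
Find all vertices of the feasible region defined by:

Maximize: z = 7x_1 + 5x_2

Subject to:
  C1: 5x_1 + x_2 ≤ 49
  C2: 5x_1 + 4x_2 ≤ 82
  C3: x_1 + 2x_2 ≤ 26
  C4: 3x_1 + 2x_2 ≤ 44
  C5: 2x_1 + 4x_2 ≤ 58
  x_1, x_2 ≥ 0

(0, 0), (9.8, 0), (8, 9), (0, 13)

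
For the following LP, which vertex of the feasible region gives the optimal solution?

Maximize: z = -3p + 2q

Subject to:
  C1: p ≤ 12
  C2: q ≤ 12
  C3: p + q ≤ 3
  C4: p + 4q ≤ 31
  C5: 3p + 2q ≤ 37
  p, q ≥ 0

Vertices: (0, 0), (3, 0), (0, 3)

Evaluate the objective at each vertex of the feasible region:
  z(0, 0) = 0
  z(3, 0) = -9
  z(0, 3) = 6  ←
The maximum is at p = 0, q = 3.

(0, 3)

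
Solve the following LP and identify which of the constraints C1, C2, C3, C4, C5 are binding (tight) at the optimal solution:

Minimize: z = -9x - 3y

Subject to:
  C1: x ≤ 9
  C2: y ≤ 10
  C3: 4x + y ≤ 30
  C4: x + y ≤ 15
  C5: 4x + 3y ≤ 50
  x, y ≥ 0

At x = 5, y = 10, compute slack b - a·x for each constraint:
  C1: 9 − 5 = 4  (slack)
  C2: 10 − 10 = 0  (binding)
  C3: 30 − 30 = 0  (binding)
  C4: 15 − 15 = 0  (binding)
  C5: 50 − 50 = 0  (binding)

Optimal: x = 5, y = 10
Binding: C2, C3, C4, C5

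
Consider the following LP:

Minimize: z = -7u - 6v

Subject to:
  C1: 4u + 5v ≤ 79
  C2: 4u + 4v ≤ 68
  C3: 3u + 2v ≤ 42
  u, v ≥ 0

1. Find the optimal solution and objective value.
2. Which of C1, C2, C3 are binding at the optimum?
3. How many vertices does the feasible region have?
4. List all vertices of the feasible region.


1. u = 8, v = 9, z = -110
2. C2, C3
3. 5
4. (0, 0), (14, 0), (8, 9), (6, 11), (0, 15.8)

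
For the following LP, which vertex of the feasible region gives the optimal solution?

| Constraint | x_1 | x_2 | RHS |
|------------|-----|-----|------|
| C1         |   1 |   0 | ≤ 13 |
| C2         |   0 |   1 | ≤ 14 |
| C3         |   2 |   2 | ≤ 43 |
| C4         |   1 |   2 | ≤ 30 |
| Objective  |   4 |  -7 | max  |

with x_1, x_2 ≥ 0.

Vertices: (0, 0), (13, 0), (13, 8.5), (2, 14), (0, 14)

Evaluate the objective at each vertex of the feasible region:
  z(0, 0) = 0
  z(13, 0) = 52  ←
  z(13, 8.5) = -7.5
  z(2, 14) = -90
  z(0, 14) = -98
The maximum is at x_1 = 13, x_2 = 0.

(13, 0)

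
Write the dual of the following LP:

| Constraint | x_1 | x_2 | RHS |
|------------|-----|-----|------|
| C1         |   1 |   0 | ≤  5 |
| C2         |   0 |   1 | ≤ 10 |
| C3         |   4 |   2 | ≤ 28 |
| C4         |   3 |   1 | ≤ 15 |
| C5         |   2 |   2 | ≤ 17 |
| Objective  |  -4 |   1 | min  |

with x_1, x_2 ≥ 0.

Primal min cᵀx s.t. Ax ≤ b, x ≥ 0  →  Dual max −bᵀy s.t. Aᵀy ≥ −c, y ≥ 0.

Maximize: z = -5y1 - 10y2 - 28y3 - 15y4 - 17y5

Subject to:
  y1 + 4y3 + 3y4 + 2y5 ≥ 4
  y2 + 2y3 + y4 + 2y5 ≥ -1
  y1, y2, y3, y4, y5 ≥ 0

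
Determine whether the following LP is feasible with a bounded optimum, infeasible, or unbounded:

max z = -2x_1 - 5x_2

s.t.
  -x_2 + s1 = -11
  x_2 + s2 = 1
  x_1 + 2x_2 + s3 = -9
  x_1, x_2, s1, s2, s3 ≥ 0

Infeasible (no feasible solution exists)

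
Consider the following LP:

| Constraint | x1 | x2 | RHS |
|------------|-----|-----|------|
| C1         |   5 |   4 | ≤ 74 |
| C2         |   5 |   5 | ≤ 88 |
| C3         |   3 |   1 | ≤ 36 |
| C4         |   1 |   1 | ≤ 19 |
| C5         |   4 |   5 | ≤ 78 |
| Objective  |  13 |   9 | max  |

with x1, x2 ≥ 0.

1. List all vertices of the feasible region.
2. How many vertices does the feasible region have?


1. (0, 0), (12, 0), (10, 6), (6.444, 10.44), (0, 15.6)
2. 5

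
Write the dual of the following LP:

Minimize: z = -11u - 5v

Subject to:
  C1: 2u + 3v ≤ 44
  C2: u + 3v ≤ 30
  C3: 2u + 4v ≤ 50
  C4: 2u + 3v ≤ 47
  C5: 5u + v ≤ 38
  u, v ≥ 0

Primal min cᵀx s.t. Ax ≤ b, x ≥ 0  →  Dual max −bᵀy s.t. Aᵀy ≥ −c, y ≥ 0.

Maximize: z = -44y1 - 30y2 - 50y3 - 47y4 - 38y5

Subject to:
  2y1 + y2 + 2y3 + 2y4 + 5y5 ≥ 11
  3y1 + 3y2 + 4y3 + 3y4 + y5 ≥ 5
  y1, y2, y3, y4, y5 ≥ 0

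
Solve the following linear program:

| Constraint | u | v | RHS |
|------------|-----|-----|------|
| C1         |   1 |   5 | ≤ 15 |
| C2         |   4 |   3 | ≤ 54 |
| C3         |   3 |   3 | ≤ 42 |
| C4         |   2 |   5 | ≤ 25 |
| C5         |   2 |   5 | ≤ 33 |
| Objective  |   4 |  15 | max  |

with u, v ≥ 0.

Evaluate the objective at each vertex of the feasible region:
  z(0, 0) = 0
  z(12.5, 0) = 50
  z(10, 1) = 55  ←
  z(0, 3) = 45
The maximum is at u = 10, v = 1.

u = 10, v = 1, z = 55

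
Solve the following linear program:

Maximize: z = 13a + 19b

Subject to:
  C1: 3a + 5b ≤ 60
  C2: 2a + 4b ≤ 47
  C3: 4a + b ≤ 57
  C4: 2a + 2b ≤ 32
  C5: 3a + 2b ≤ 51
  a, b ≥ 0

Evaluate the objective at each vertex of the feasible region:
  z(0, 0) = 0
  z(14.25, 0) = 185.2
  z(13.67, 2.333) = 222
  z(10, 6) = 244  ←
  z(2.5, 10.5) = 232
  z(0, 11.75) = 223.2
The maximum is at a = 10, b = 6.

a = 10, b = 6, z = 244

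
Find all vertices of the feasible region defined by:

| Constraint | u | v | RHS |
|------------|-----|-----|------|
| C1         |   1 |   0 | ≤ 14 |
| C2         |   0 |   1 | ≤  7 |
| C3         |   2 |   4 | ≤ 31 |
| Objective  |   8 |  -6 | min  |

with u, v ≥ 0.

(0, 0), (14, 0), (14, 0.75), (1.5, 7), (0, 7)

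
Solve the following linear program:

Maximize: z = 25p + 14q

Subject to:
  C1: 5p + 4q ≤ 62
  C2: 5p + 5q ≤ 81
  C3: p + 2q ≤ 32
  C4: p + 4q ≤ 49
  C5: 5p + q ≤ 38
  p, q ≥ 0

Evaluate the objective at each vertex of the feasible region:
  z(0, 0) = 0
  z(7.6, 0) = 190
  z(6, 8) = 262  ←
  z(3.25, 11.44) = 241.4
  z(0, 12.25) = 171.5
The maximum is at p = 6, q = 8.

p = 6, q = 8, z = 262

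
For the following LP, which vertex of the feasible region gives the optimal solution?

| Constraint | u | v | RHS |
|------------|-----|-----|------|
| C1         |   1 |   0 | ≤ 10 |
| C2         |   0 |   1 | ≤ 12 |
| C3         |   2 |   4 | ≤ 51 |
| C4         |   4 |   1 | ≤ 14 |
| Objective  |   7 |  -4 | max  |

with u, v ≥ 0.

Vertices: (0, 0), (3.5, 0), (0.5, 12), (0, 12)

Evaluate the objective at each vertex of the feasible region:
  z(0, 0) = 0
  z(3.5, 0) = 24.5  ←
  z(0.5, 12) = -44.5
  z(0, 12) = -48
The maximum is at u = 3.5, v = 0.

(3.5, 0)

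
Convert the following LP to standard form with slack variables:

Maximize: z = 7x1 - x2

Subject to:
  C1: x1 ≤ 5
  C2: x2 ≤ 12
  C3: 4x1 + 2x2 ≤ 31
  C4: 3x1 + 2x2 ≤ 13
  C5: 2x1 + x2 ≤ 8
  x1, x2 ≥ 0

max z = 7x1 - x2

s.t.
  x1 + s1 = 5
  x2 + s2 = 12
  4x1 + 2x2 + s3 = 31
  3x1 + 2x2 + s4 = 13
  2x1 + x2 + s5 = 8
  x1, x2, s1, s2, s3, s4, s5 ≥ 0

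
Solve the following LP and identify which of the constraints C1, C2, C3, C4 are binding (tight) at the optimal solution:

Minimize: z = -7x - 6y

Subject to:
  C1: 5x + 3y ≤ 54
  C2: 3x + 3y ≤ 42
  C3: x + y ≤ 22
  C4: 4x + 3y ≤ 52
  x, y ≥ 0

At x = 6, y = 8, compute slack b - a·x for each constraint:
  C1: 54 − 54 = 0  (binding)
  C2: 42 − 42 = 0  (binding)
  C3: 22 − 14 = 8  (slack)
  C4: 52 − 48 = 4  (slack)

Optimal: x = 6, y = 8
Binding: C1, C2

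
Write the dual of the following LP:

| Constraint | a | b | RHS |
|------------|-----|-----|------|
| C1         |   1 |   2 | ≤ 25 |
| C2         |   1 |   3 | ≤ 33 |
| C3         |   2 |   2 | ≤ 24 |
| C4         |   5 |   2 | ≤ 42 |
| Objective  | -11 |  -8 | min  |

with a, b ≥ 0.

Primal min cᵀx s.t. Ax ≤ b, x ≥ 0  →  Dual max −bᵀy s.t. Aᵀy ≥ −c, y ≥ 0.

Maximize: z = -25y1 - 33y2 - 24y3 - 42y4

Subject to:
  y1 + y2 + 2y3 + 5y4 ≥ 11
  2y1 + 3y2 + 2y3 + 2y4 ≥ 8
  y1, y2, y3, y4 ≥ 0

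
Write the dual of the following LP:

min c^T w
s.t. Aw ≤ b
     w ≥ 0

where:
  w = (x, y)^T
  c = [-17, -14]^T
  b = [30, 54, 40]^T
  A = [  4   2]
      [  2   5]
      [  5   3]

Primal min cᵀx s.t. Ax ≤ b, x ≥ 0  →  Dual max −bᵀy s.t. Aᵀy ≥ −c, y ≥ 0.

Maximize: z = -30y1 - 54y2 - 40y3

Subject to:
  4y1 + 2y2 + 5y3 ≥ 17
  2y1 + 5y2 + 3y3 ≥ 14
  y1, y2, y3 ≥ 0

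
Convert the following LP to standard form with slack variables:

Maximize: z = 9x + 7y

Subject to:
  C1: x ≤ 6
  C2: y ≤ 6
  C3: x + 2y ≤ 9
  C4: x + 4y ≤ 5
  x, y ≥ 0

max z = 9x + 7y

s.t.
  x + s1 = 6
  y + s2 = 6
  x + 2y + s3 = 9
  x + 4y + s4 = 5
  x, y, s1, s2, s3, s4 ≥ 0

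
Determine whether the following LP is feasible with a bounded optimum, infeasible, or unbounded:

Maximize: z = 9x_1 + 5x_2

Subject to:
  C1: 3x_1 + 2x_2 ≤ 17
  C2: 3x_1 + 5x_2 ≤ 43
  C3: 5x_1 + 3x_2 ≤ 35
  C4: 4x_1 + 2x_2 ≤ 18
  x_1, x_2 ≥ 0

Feasible with a bounded optimal solution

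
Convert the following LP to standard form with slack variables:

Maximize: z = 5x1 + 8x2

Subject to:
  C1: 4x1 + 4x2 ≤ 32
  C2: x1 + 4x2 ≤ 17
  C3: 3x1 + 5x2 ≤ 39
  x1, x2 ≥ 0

max z = 5x1 + 8x2

s.t.
  4x1 + 4x2 + s1 = 32
  x1 + 4x2 + s2 = 17
  3x1 + 5x2 + s3 = 39
  x1, x2, s1, s2, s3 ≥ 0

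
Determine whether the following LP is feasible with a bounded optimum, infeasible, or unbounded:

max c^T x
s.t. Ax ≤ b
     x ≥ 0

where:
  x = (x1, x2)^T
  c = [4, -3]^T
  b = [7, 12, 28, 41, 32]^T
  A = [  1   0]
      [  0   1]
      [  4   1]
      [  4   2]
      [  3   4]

Feasible with a bounded optimal solution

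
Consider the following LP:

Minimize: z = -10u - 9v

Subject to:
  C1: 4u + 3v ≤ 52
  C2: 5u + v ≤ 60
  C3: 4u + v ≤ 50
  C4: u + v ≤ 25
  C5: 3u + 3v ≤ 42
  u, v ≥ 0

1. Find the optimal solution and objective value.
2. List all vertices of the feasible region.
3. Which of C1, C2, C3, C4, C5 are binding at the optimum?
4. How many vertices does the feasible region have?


1. u = 10, v = 4, z = -136
2. (0, 0), (12, 0), (11.64, 1.818), (10, 4), (0, 14)
3. C1, C5
4. 5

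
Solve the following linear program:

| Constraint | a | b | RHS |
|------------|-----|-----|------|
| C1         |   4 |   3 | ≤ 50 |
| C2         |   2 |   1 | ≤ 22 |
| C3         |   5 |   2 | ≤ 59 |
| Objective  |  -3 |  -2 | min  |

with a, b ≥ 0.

Evaluate the objective at each vertex of the feasible region:
  z(0, 0) = 0
  z(11, 0) = -33
  z(8, 6) = -36  ←
  z(0, 16.67) = -33.33
The minimum is at a = 8, b = 6.

a = 8, b = 6, z = -36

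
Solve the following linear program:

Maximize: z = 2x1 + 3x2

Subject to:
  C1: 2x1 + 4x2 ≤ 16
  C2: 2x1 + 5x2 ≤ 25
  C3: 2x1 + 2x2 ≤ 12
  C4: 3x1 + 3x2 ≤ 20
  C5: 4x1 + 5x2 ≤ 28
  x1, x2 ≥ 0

Evaluate the objective at each vertex of the feasible region:
  z(0, 0) = 0
  z(6, 0) = 12
  z(4, 2) = 14  ←
  z(0, 4) = 12
The maximum is at x1 = 4, x2 = 2.

x1 = 4, x2 = 2, z = 14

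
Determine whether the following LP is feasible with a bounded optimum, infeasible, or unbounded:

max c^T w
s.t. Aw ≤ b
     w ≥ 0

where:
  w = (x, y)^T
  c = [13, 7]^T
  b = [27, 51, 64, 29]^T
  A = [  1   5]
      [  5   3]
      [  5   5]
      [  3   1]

Feasible with a bounded optimal solution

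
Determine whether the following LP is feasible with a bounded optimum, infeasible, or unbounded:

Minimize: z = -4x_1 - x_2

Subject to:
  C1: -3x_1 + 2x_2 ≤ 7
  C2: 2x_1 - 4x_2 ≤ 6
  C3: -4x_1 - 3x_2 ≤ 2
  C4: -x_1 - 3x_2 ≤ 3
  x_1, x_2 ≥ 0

Unbounded (objective can decrease without bound)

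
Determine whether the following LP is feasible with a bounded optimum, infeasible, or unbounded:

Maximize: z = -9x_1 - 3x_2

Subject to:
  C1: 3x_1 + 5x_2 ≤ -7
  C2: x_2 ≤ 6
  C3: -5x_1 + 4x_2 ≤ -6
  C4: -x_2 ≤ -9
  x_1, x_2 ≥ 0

Infeasible (no feasible solution exists)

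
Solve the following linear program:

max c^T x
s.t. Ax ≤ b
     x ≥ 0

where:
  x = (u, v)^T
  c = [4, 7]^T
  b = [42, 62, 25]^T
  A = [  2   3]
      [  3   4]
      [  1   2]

Evaluate the objective at each vertex of the feasible region:
  z(0, 0) = 0
  z(20.67, 0) = 82.67
  z(18, 2) = 86
  z(9, 8) = 92  ←
  z(0, 12.5) = 87.5
The maximum is at u = 9, v = 8.

u = 9, v = 8, z = 92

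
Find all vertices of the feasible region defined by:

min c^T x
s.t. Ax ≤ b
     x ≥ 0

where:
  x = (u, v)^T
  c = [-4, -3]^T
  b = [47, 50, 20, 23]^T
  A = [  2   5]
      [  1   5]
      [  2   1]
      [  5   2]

(0, 0), (4.6, 0), (1, 9), (0, 9.4)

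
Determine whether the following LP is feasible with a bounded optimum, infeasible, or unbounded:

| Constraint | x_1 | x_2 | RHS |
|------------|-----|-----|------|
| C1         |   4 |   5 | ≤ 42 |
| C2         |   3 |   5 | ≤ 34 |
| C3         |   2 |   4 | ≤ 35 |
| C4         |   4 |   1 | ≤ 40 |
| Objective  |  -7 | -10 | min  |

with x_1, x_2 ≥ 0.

Feasible with a bounded optimal solution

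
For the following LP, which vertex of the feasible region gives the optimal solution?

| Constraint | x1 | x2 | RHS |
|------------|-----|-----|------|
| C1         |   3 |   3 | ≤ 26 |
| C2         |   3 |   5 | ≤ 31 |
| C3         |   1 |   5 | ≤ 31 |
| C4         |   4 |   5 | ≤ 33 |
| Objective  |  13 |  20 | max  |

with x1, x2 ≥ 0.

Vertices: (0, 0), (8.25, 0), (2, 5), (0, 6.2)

Evaluate the objective at each vertex of the feasible region:
  z(0, 0) = 0
  z(8.25, 0) = 107.2
  z(2, 5) = 126  ←
  z(0, 6.2) = 124
The maximum is at x1 = 2, x2 = 5.

(2, 5)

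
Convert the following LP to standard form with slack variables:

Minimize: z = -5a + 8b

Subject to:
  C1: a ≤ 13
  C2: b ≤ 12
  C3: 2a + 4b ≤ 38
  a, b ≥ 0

min z = -5a + 8b

s.t.
  a + s1 = 13
  b + s2 = 12
  2a + 4b + s3 = 38
  a, b, s1, s2, s3 ≥ 0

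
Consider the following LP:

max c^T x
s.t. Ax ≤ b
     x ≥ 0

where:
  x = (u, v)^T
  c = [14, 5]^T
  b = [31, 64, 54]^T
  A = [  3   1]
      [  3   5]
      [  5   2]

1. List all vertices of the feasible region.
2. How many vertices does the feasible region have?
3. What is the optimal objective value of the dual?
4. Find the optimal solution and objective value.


1. (0, 0), (10.33, 0), (8, 7), (7.474, 8.316), (0, 12.8)
2. 5
3. 147
4. u = 8, v = 7, z = 147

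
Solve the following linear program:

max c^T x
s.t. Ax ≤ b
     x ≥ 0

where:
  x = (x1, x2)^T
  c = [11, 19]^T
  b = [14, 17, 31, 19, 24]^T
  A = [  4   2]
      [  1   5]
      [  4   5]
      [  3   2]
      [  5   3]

Evaluate the objective at each vertex of the feasible region:
  z(0, 0) = 0
  z(3.5, 0) = 38.5
  z(2, 3) = 79  ←
  z(0, 3.4) = 64.6
The maximum is at x1 = 2, x2 = 3.

x1 = 2, x2 = 3, z = 79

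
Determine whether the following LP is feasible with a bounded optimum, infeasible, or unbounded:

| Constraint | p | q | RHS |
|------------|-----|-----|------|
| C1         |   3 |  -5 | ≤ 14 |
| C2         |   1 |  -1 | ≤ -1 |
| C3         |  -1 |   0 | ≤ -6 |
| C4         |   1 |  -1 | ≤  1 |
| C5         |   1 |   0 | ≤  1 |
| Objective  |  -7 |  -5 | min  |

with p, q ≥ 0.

Infeasible (no feasible solution exists)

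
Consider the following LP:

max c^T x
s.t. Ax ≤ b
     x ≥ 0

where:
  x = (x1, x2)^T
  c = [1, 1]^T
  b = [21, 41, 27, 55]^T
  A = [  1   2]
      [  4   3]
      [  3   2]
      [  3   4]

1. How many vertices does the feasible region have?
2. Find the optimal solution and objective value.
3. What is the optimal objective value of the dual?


1. 4
2. x1 = 3, x2 = 9, z = 12
3. 12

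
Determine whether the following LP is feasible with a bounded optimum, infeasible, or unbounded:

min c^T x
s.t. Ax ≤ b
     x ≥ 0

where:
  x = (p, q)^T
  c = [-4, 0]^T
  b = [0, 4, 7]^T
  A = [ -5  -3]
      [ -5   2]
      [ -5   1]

Unbounded (objective can decrease without bound)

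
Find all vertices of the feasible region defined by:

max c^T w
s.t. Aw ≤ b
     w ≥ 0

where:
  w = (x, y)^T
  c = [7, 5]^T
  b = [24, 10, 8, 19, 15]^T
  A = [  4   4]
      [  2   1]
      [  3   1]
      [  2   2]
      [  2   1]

(0, 0), (2.667, 0), (1, 5), (0, 6)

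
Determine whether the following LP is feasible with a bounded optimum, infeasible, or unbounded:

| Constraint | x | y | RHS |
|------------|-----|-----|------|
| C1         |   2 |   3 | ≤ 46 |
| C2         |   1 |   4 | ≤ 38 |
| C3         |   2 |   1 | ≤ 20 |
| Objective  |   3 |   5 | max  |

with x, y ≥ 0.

Feasible with a bounded optimal solution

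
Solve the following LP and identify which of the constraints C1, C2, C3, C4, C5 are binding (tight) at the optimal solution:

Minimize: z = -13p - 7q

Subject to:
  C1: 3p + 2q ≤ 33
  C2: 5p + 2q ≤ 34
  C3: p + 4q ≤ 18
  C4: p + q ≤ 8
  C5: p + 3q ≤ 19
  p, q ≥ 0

At p = 6, q = 2, compute slack b - a·x for each constraint:
  C1: 33 − 22 = 11  (slack)
  C2: 34 − 34 = 0  (binding)
  C3: 18 − 14 = 4  (slack)
  C4: 8 − 8 = 0  (binding)
  C5: 19 − 12 = 7  (slack)

Optimal: p = 6, q = 2
Binding: C2, C4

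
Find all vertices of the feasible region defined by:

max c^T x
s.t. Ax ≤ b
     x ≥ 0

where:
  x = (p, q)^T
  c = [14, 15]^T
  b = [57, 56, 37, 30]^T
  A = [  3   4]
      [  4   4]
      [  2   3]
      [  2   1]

(0, 0), (14, 0), (5, 9), (0, 12.33)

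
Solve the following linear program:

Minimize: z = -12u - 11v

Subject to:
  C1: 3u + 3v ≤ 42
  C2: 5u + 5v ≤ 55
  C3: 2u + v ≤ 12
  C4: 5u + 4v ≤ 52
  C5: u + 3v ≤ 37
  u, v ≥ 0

Evaluate the objective at each vertex of the feasible region:
  z(0, 0) = 0
  z(6, 0) = -72
  z(1, 10) = -122  ←
  z(0, 11) = -121
The minimum is at u = 1, v = 10.

u = 1, v = 10, z = -122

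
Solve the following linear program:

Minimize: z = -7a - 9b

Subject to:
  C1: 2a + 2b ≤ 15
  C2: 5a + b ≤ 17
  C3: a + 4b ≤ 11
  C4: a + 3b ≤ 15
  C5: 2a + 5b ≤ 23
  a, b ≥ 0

Evaluate the objective at each vertex of the feasible region:
  z(0, 0) = 0
  z(3.4, 0) = -23.8
  z(3, 2) = -39  ←
  z(0, 2.75) = -24.75
The minimum is at a = 3, b = 2.

a = 3, b = 2, z = -39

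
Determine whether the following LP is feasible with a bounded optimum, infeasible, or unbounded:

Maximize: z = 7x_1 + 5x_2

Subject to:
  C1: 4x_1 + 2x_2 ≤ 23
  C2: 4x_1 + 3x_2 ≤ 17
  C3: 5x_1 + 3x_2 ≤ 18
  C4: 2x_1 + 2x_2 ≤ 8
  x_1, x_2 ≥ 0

Feasible with a bounded optimal solution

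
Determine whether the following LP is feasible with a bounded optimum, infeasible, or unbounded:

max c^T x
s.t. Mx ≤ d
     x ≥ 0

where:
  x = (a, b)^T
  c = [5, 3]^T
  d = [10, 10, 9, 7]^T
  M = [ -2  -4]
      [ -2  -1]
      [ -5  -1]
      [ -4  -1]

Unbounded (objective can increase without bound)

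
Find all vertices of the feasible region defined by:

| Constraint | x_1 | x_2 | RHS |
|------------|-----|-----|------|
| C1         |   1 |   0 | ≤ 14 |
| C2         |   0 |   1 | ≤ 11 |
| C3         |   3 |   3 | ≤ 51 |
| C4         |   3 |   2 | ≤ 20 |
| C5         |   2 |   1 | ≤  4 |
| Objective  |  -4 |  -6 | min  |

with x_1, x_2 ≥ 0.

(0, 0), (2, 0), (0, 4)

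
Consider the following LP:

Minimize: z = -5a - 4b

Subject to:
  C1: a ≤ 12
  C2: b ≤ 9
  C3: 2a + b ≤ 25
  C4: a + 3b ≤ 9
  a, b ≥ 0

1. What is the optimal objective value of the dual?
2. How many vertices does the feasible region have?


1. -45
2. 3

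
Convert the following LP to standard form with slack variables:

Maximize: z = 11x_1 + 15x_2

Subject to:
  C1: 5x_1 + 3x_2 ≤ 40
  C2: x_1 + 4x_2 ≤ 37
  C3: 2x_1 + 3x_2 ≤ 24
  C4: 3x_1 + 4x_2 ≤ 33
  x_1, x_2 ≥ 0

max z = 11x_1 + 15x_2

s.t.
  5x_1 + 3x_2 + s1 = 40
  x_1 + 4x_2 + s2 = 37
  2x_1 + 3x_2 + s3 = 24
  3x_1 + 4x_2 + s4 = 33
  x_1, x_2, s1, s2, s3, s4 ≥ 0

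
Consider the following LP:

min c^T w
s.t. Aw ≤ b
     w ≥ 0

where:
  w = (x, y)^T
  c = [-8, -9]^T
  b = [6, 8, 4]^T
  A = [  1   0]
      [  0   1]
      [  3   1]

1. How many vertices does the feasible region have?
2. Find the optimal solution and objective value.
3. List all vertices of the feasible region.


1. 3
2. x = 0, y = 4, z = -36
3. (0, 0), (1.333, 0), (0, 4)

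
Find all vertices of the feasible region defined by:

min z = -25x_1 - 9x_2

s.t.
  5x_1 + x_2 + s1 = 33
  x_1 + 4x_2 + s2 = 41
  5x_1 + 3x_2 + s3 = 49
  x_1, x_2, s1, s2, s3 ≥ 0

(0, 0), (6.6, 0), (5, 8), (4.294, 9.176), (0, 10.25)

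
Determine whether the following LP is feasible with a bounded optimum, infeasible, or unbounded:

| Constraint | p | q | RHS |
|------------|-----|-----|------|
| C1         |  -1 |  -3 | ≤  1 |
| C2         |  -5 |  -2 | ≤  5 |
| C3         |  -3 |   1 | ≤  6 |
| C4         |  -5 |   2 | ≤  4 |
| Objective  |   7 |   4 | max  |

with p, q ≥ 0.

Unbounded (objective can increase without bound)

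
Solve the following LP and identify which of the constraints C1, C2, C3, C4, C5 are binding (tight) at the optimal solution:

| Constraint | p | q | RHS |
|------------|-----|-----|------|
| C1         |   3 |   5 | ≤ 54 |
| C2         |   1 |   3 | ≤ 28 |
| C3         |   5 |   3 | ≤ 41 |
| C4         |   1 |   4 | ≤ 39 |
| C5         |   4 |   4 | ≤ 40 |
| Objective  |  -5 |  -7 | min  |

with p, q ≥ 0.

At p = 1, q = 9, compute slack b - a·x for each constraint:
  C1: 54 − 48 = 6  (slack)
  C2: 28 − 28 = 0  (binding)
  C3: 41 − 32 = 9  (slack)
  C4: 39 − 37 = 2  (slack)
  C5: 40 − 40 = 0  (binding)

Optimal: p = 1, q = 9
Binding: C2, C5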